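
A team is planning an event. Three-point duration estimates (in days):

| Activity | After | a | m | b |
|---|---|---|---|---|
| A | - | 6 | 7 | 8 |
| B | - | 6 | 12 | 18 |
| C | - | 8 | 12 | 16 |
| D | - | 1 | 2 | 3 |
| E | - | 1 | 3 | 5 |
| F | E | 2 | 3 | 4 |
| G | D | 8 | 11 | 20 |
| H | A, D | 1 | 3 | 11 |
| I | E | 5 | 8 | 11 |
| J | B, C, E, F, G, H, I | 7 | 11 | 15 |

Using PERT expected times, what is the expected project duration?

25 days

te_A = (6 + 4·7 + 8)/6 = 42/6 = 7
te_B = (6 + 4·12 + 18)/6 = 72/6 = 12
te_C = (8 + 4·12 + 16)/6 = 72/6 = 12
te_D = (1 + 4·2 + 3)/6 = 12/6 = 2
te_E = (1 + 4·3 + 5)/6 = 18/6 = 3
te_F = (2 + 4·3 + 4)/6 = 18/6 = 3
te_G = (8 + 4·11 + 20)/6 = 72/6 = 12
te_H = (1 + 4·3 + 11)/6 = 24/6 = 4
te_I = (5 + 4·8 + 11)/6 = 48/6 = 8
te_J = (7 + 4·11 + 15)/6 = 66/6 = 11

Forward pass:
ES_A = 0; EF_A = 7
ES_B = 0; EF_B = 12
ES_C = 0; EF_C = 12
ES_D = 0; EF_D = 2
ES_E = 0; EF_E = 3
ES_F = 3; EF_F = 3+3 = 6
ES_G = 2; EF_G = 2+12 = 14
ES_H = max(EF_A=7, EF_D=2) = 7; EF_H = 7+4 = 11
ES_I = 3; EF_I = 3+8 = 11
ES_J = max(EF_B=12, EF_C=12, EF_E=3, EF_F=6, EF_G=14, EF_H=11, EF_I=11) = 14; EF_J = 14+11 = 25
Expected project duration μ = 25 days. Critical path: D → G → J.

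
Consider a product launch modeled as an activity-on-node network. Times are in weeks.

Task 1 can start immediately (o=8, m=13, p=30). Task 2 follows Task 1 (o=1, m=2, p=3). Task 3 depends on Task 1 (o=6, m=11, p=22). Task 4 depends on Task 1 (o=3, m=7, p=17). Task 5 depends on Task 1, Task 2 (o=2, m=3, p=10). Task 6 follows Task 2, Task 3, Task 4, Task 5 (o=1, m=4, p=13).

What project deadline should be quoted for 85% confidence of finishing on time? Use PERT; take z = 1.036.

te_Task 1 = (8 + 4·13 + 30)/6 = 90/6 = 15; σ²_Task 1 = ((30−8)/6)² = 13.444
te_Task 2 = (1 + 4·2 + 3)/6 = 12/6 = 2; σ²_Task 2 = ((3−1)/6)² = 0.111
te_Task 3 = (6 + 4·11 + 22)/6 = 72/6 = 12; σ²_Task 3 = ((22−6)/6)² = 7.111
te_Task 4 = (3 + 4·7 + 17)/6 = 48/6 = 8; σ²_Task 4 = ((17−3)/6)² = 5.444
te_Task 5 = (2 + 4·3 + 10)/6 = 24/6 = 4; σ²_Task 5 = ((10−2)/6)² = 1.778
te_Task 6 = (1 + 4·4 + 13)/6 = 30/6 = 5; σ²_Task 6 = ((13−1)/6)² = 4.000

Forward pass:
ES_Task 1 = 0; EF_Task 1 = 15
ES_Task 2 = 15; EF_Task 2 = 15+2 = 17
ES_Task 3 = 15; EF_Task 3 = 15+12 = 27
ES_Task 4 = 15; EF_Task 4 = 15+8 = 23
ES_Task 5 = max(EF_Task 1=15, EF_Task 2=17) = 17; EF_Task 5 = 17+4 = 21
ES_Task 6 = max(EF_Task 2=17, EF_Task 3=27, EF_Task 4=23, EF_Task 5=21) = 27; EF_Task 6 = 27+5 = 32
Expected project duration μ = 32 weeks. Critical path: Task 1 → Task 3 → Task 6.

Variance along critical path = 13.444 + 7.111 + 4.000 = 24.556; σ = 4.955 weeks.
D = μ + z·σ = 32 + 1.036·4.955 = 37.1 weeks

37.1 weeks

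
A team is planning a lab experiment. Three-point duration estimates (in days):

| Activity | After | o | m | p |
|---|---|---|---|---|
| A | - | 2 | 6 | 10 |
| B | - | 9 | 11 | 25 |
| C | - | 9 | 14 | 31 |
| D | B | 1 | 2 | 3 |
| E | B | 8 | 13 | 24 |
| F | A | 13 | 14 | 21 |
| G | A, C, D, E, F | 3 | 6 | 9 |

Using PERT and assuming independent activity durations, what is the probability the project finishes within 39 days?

te_A = (2 + 4·6 + 10)/6 = 36/6 = 6; σ²_A = ((10−2)/6)² = 1.778
te_B = (9 + 4·11 + 25)/6 = 78/6 = 13; σ²_B = ((25−9)/6)² = 7.111
te_C = (9 + 4·14 + 31)/6 = 96/6 = 16; σ²_C = ((31−9)/6)² = 13.444
te_D = (1 + 4·2 + 3)/6 = 12/6 = 2; σ²_D = ((3−1)/6)² = 0.111
te_E = (8 + 4·13 + 24)/6 = 84/6 = 14; σ²_E = ((24−8)/6)² = 7.111
te_F = (13 + 4·14 + 21)/6 = 90/6 = 15; σ²_F = ((21−13)/6)² = 1.778
te_G = (3 + 4·6 + 9)/6 = 36/6 = 6; σ²_G = ((9−3)/6)² = 1.000

Forward pass:
ES_A = 0; EF_A = 6
ES_B = 0; EF_B = 13
ES_C = 0; EF_C = 16
ES_D = 13; EF_D = 13+2 = 15
ES_E = 13; EF_E = 13+14 = 27
ES_F = 6; EF_F = 6+15 = 21
ES_G = max(EF_A=6, EF_C=16, EF_D=15, EF_E=27, EF_F=21) = 27; EF_G = 27+6 = 33
Expected project duration μ = 33 days. Critical path: B → E → G.

Variance along critical path = 7.111 + 7.111 + 1.000 = 15.222; σ = √15.222 = 3.902 days.
Z = (39 − 33) / 3.902 = 1.538
P(T ≤ 39) = Φ(1.538) ≈ 0.938

0.938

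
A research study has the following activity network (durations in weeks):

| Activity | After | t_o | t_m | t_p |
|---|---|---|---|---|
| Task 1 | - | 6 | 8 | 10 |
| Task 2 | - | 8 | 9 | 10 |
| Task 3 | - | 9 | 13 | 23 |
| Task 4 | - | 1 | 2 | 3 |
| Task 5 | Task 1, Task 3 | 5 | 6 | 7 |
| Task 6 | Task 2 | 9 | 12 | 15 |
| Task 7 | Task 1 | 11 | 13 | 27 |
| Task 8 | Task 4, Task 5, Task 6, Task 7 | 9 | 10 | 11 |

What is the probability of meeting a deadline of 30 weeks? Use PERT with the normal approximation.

0.139

te_Task 1 = (6 + 4·8 + 10)/6 = 48/6 = 8; σ²_Task 1 = ((10−6)/6)² = 0.444
te_Task 2 = (8 + 4·9 + 10)/6 = 54/6 = 9; σ²_Task 2 = ((10−8)/6)² = 0.111
te_Task 3 = (9 + 4·13 + 23)/6 = 84/6 = 14; σ²_Task 3 = ((23−9)/6)² = 5.444
te_Task 4 = (1 + 4·2 + 3)/6 = 12/6 = 2; σ²_Task 4 = ((3−1)/6)² = 0.111
te_Task 5 = (5 + 4·6 + 7)/6 = 36/6 = 6; σ²_Task 5 = ((7−5)/6)² = 0.111
te_Task 6 = (9 + 4·12 + 15)/6 = 72/6 = 12; σ²_Task 6 = ((15−9)/6)² = 1.000
te_Task 7 = (11 + 4·13 + 27)/6 = 90/6 = 15; σ²_Task 7 = ((27−11)/6)² = 7.111
te_Task 8 = (9 + 4·10 + 11)/6 = 60/6 = 10; σ²_Task 8 = ((11−9)/6)² = 0.111

Forward pass:
ES_Task 1 = 0; EF_Task 1 = 8
ES_Task 2 = 0; EF_Task 2 = 9
ES_Task 3 = 0; EF_Task 3 = 14
ES_Task 4 = 0; EF_Task 4 = 2
ES_Task 5 = max(EF_Task 1=8, EF_Task 3=14) = 14; EF_Task 5 = 14+6 = 20
ES_Task 6 = 9; EF_Task 6 = 9+12 = 21
ES_Task 7 = 8; EF_Task 7 = 8+15 = 23
ES_Task 8 = max(EF_Task 4=2, EF_Task 5=20, EF_Task 6=21, EF_Task 7=23) = 23; EF_Task 8 = 23+10 = 33
Expected project duration μ = 33 weeks. Critical path: Task 1 → Task 7 → Task 8.

Variance along critical path = 0.444 + 7.111 + 0.111 = 7.667; σ = √7.667 = 2.769 weeks.
Z = (30 − 33) / 2.769 = -1.083
P(T ≤ 30) = Φ(-1.083) ≈ 0.139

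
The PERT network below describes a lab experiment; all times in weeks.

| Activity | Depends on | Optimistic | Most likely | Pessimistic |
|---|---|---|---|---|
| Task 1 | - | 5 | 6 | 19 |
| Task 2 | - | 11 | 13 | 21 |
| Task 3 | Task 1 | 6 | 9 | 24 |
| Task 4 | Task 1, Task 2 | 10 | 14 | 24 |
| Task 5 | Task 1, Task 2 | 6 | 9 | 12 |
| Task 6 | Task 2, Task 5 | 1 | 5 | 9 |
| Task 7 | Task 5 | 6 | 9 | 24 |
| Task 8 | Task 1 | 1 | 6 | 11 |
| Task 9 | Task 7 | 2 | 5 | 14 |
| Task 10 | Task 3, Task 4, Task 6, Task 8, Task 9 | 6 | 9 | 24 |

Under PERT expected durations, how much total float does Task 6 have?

12 weeks

te_Task 1 = (5 + 4·6 + 19)/6 = 48/6 = 8
te_Task 2 = (11 + 4·13 + 21)/6 = 84/6 = 14
te_Task 3 = (6 + 4·9 + 24)/6 = 66/6 = 11
te_Task 4 = (10 + 4·14 + 24)/6 = 90/6 = 15
te_Task 5 = (6 + 4·9 + 12)/6 = 54/6 = 9
te_Task 6 = (1 + 4·5 + 9)/6 = 30/6 = 5
te_Task 7 = (6 + 4·9 + 24)/6 = 66/6 = 11
te_Task 8 = (1 + 4·6 + 11)/6 = 36/6 = 6
te_Task 9 = (2 + 4·5 + 14)/6 = 36/6 = 6
te_Task 10 = (6 + 4·9 + 24)/6 = 66/6 = 11

Forward pass:
ES_Task 1 = 0; EF_Task 1 = 8
ES_Task 2 = 0; EF_Task 2 = 14
ES_Task 3 = 8; EF_Task 3 = 8+11 = 19
ES_Task 4 = max(EF_Task 1=8, EF_Task 2=14) = 14; EF_Task 4 = 14+15 = 29
ES_Task 5 = max(EF_Task 1=8, EF_Task 2=14) = 14; EF_Task 5 = 14+9 = 23
ES_Task 6 = max(EF_Task 2=14, EF_Task 5=23) = 23; EF_Task 6 = 23+5 = 28
ES_Task 7 = 23; EF_Task 7 = 23+11 = 34
ES_Task 8 = 8; EF_Task 8 = 8+6 = 14
ES_Task 9 = 34; EF_Task 9 = 34+6 = 40
ES_Task 10 = max(EF_Task 3=19, EF_Task 4=29, EF_Task 6=28, EF_Task 8=14, EF_Task 9=40) = 40; EF_Task 10 = 40+11 = 51
Expected project duration μ = 51 weeks. Critical path: Task 2 → Task 5 → Task 7 → Task 9 → Task 10.

Backward pass:
LF_Task 10 = 51; LS_Task 10 = 51−11 = 40
LF_Task 9 = LS_Task 10 = 40; LS_Task 9 = 40−6 = 34
LF_Task 8 = LS_Task 10 = 40; LS_Task 8 = 40−6 = 34
LF_Task 7 = LS_Task 9 = 34; LS_Task 7 = 34−11 = 23
LF_Task 6 = LS_Task 10 = 40; LS_Task 6 = 40−5 = 35
LF_Task 5 = min(LS_Task 6=35, LS_Task 7=23) = 23; LS_Task 5 = 23−9 = 14
LF_Task 4 = LS_Task 10 = 40; LS_Task 4 = 40−15 = 25
LF_Task 3 = LS_Task 10 = 40; LS_Task 3 = 40−11 = 29
LF_Task 2 = min(LS_Task 4=25, LS_Task 5=14, LS_Task 6=35) = 14; LS_Task 2 = 14−14 = 0
LF_Task 1 = min(LS_Task 3=29, LS_Task 4=25, LS_Task 5=14, LS_Task 8=34) = 14; LS_Task 1 = 14−8 = 6
Slack_Task 6 = LS_Task 6 − ES_Task 6 = 35 − 23 = 12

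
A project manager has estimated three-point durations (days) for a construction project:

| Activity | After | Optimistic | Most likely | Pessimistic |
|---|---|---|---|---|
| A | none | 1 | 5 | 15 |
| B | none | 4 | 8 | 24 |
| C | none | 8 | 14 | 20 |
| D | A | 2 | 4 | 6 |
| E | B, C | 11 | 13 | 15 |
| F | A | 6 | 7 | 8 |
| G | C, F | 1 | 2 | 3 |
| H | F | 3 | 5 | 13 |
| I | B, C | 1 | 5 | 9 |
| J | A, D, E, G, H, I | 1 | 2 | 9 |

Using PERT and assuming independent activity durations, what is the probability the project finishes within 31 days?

te_A = (1 + 4·5 + 15)/6 = 36/6 = 6; σ²_A = ((15−1)/6)² = 5.444
te_B = (4 + 4·8 + 24)/6 = 60/6 = 10; σ²_B = ((24−4)/6)² = 11.111
te_C = (8 + 4·14 + 20)/6 = 84/6 = 14; σ²_C = ((20−8)/6)² = 4.000
te_D = (2 + 4·4 + 6)/6 = 24/6 = 4; σ²_D = ((6−2)/6)² = 0.444
te_E = (11 + 4·13 + 15)/6 = 78/6 = 13; σ²_E = ((15−11)/6)² = 0.444
te_F = (6 + 4·7 + 8)/6 = 42/6 = 7; σ²_F = ((8−6)/6)² = 0.111
te_G = (1 + 4·2 + 3)/6 = 12/6 = 2; σ²_G = ((3−1)/6)² = 0.111
te_H = (3 + 4·5 + 13)/6 = 36/6 = 6; σ²_H = ((13−3)/6)² = 2.778
te_I = (1 + 4·5 + 9)/6 = 30/6 = 5; σ²_I = ((9−1)/6)² = 1.778
te_J = (1 + 4·2 + 9)/6 = 18/6 = 3; σ²_J = ((9−1)/6)² = 1.778

Forward pass:
ES_A = 0; EF_A = 6
ES_B = 0; EF_B = 10
ES_C = 0; EF_C = 14
ES_D = 6; EF_D = 6+4 = 10
ES_E = max(EF_B=10, EF_C=14) = 14; EF_E = 14+13 = 27
ES_F = 6; EF_F = 6+7 = 13
ES_G = max(EF_C=14, EF_F=13) = 14; EF_G = 14+2 = 16
ES_H = 13; EF_H = 13+6 = 19
ES_I = max(EF_B=10, EF_C=14) = 14; EF_I = 14+5 = 19
ES_J = max(EF_A=6, EF_D=10, EF_E=27, EF_G=16, EF_H=19, EF_I=19) = 27; EF_J = 27+3 = 30
Expected project duration μ = 30 days. Critical path: C → E → J.

Variance along critical path = 4.000 + 0.444 + 1.778 = 6.222; σ = √6.222 = 2.494 days.
Z = (31 − 30) / 2.494 = 0.401
P(T ≤ 31) = Φ(0.401) ≈ 0.656

0.656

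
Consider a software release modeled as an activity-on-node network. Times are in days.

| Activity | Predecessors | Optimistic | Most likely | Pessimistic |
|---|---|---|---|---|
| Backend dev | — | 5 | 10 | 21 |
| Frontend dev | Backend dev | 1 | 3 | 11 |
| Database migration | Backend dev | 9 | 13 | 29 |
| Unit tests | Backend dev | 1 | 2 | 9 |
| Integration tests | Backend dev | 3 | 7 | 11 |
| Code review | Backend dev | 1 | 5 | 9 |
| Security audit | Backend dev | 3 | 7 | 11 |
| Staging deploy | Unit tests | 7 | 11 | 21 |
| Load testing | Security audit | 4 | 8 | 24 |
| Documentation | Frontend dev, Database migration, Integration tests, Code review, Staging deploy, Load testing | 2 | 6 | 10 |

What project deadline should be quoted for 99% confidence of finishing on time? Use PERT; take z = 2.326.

44.9 days

te_Backend dev = (5 + 4·10 + 21)/6 = 66/6 = 11; σ²_Backend dev = ((21−5)/6)² = 7.111
te_Frontend dev = (1 + 4·3 + 11)/6 = 24/6 = 4; σ²_Frontend dev = ((11−1)/6)² = 2.778
te_Database migration = (9 + 4·13 + 29)/6 = 90/6 = 15; σ²_Database migration = ((29−9)/6)² = 11.111
te_Unit tests = (1 + 4·2 + 9)/6 = 18/6 = 3; σ²_Unit tests = ((9−1)/6)² = 1.778
te_Integration tests = (3 + 4·7 + 11)/6 = 42/6 = 7; σ²_Integration tests = ((11−3)/6)² = 1.778
te_Code review = (1 + 4·5 + 9)/6 = 30/6 = 5; σ²_Code review = ((9−1)/6)² = 1.778
te_Security audit = (3 + 4·7 + 11)/6 = 42/6 = 7; σ²_Security audit = ((11−3)/6)² = 1.778
te_Staging deploy = (7 + 4·11 + 21)/6 = 72/6 = 12; σ²_Staging deploy = ((21−7)/6)² = 5.444
te_Load testing = (4 + 4·8 + 24)/6 = 60/6 = 10; σ²_Load testing = ((24−4)/6)² = 11.111
te_Documentation = (2 + 4·6 + 10)/6 = 36/6 = 6; σ²_Documentation = ((10−2)/6)² = 1.778

Forward pass:
ES_Backend dev = 0; EF_Backend dev = 11
ES_Frontend dev = 11; EF_Frontend dev = 11+4 = 15
ES_Database migration = 11; EF_Database migration = 11+15 = 26
ES_Unit tests = 11; EF_Unit tests = 11+3 = 14
ES_Integration tests = 11; EF_Integration tests = 11+7 = 18
ES_Code review = 11; EF_Code review = 11+5 = 16
ES_Security audit = 11; EF_Security audit = 11+7 = 18
ES_Staging deploy = 14; EF_Staging deploy = 14+12 = 26
ES_Load testing = 18; EF_Load testing = 18+10 = 28
ES_Documentation = max(EF_Frontend dev=15, EF_Database migration=26, EF_Integration tests=18, EF_Code review=16, EF_Staging deploy=26, EF_Load testing=28) = 28; EF_Documentation = 28+6 = 34
Expected project duration μ = 34 days. Critical path: Backend dev → Security audit → Load testing → Documentation.

Variance along critical path = 7.111 + 1.778 + 11.111 + 1.778 = 21.778; σ = 4.667 days.
D = μ + z·σ = 34 + 2.326·4.667 = 44.9 days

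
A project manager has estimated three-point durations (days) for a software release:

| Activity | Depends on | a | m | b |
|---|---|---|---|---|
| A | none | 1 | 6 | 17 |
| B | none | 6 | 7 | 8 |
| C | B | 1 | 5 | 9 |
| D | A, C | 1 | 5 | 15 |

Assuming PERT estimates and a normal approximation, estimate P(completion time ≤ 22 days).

te_A = (1 + 4·6 + 17)/6 = 42/6 = 7; σ²_A = ((17−1)/6)² = 7.111
te_B = (6 + 4·7 + 8)/6 = 42/6 = 7; σ²_B = ((8−6)/6)² = 0.111
te_C = (1 + 4·5 + 9)/6 = 30/6 = 5; σ²_C = ((9−1)/6)² = 1.778
te_D = (1 + 4·5 + 15)/6 = 36/6 = 6; σ²_D = ((15−1)/6)² = 5.444

Forward pass:
ES_A = 0; EF_A = 7
ES_B = 0; EF_B = 7
ES_C = 7; EF_C = 7+5 = 12
ES_D = max(EF_A=7, EF_C=12) = 12; EF_D = 12+6 = 18
Expected project duration μ = 18 days. Critical path: B → C → D.

Variance along critical path = 0.111 + 1.778 + 5.444 = 7.333; σ = √7.333 = 2.708 days.
Z = (22 − 18) / 2.708 = 1.477
P(T ≤ 22) = Φ(1.477) ≈ 0.930

0.930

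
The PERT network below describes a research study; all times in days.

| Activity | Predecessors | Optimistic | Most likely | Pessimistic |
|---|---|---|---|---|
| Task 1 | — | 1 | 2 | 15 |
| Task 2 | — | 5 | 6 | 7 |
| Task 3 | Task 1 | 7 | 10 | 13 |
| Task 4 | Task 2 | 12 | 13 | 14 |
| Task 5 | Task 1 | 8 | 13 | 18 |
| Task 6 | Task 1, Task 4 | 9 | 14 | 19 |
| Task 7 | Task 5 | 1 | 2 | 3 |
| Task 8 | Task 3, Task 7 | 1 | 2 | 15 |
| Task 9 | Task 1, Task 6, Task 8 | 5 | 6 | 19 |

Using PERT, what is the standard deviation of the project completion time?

2.91 days

te_Task 1 = (1 + 4·2 + 15)/6 = 24/6 = 4; σ²_Task 1 = ((15−1)/6)² = 5.444
te_Task 2 = (5 + 4·6 + 7)/6 = 36/6 = 6; σ²_Task 2 = ((7−5)/6)² = 0.111
te_Task 3 = (7 + 4·10 + 13)/6 = 60/6 = 10; σ²_Task 3 = ((13−7)/6)² = 1.000
te_Task 4 = (12 + 4·13 + 14)/6 = 78/6 = 13; σ²_Task 4 = ((14−12)/6)² = 0.111
te_Task 5 = (8 + 4·13 + 18)/6 = 78/6 = 13; σ²_Task 5 = ((18−8)/6)² = 2.778
te_Task 6 = (9 + 4·14 + 19)/6 = 84/6 = 14; σ²_Task 6 = ((19−9)/6)² = 2.778
te_Task 7 = (1 + 4·2 + 3)/6 = 12/6 = 2; σ²_Task 7 = ((3−1)/6)² = 0.111
te_Task 8 = (1 + 4·2 + 15)/6 = 24/6 = 4; σ²_Task 8 = ((15−1)/6)² = 5.444
te_Task 9 = (5 + 4·6 + 19)/6 = 48/6 = 8; σ²_Task 9 = ((19−5)/6)² = 5.444

Forward pass:
ES_Task 1 = 0; EF_Task 1 = 4
ES_Task 2 = 0; EF_Task 2 = 6
ES_Task 3 = 4; EF_Task 3 = 4+10 = 14
ES_Task 4 = 6; EF_Task 4 = 6+13 = 19
ES_Task 5 = 4; EF_Task 5 = 4+13 = 17
ES_Task 6 = max(EF_Task 1=4, EF_Task 4=19) = 19; EF_Task 6 = 19+14 = 33
ES_Task 7 = 17; EF_Task 7 = 17+2 = 19
ES_Task 8 = max(EF_Task 3=14, EF_Task 7=19) = 19; EF_Task 8 = 19+4 = 23
ES_Task 9 = max(EF_Task 1=4, EF_Task 6=33, EF_Task 8=23) = 33; EF_Task 9 = 33+8 = 41
Expected project duration μ = 41 days. Critical path: Task 2 → Task 4 → Task 6 → Task 9.

Variance along critical path = 0.111 + 0.111 + 2.778 + 5.444 = 8.444
σ = √8.444 = 2.906 days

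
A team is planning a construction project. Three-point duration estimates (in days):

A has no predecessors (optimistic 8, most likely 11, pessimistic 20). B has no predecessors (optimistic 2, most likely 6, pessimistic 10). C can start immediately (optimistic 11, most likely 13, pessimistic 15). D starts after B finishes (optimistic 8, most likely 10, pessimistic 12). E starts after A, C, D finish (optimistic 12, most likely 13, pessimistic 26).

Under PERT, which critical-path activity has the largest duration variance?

E

te_A = (8 + 4·11 + 20)/6 = 72/6 = 12; σ²_A = ((20−8)/6)² = 4.000
te_B = (2 + 4·6 + 10)/6 = 36/6 = 6; σ²_B = ((10−2)/6)² = 1.778
te_C = (11 + 4·13 + 15)/6 = 78/6 = 13; σ²_C = ((15−11)/6)² = 0.444
te_D = (8 + 4·10 + 12)/6 = 60/6 = 10; σ²_D = ((12−8)/6)² = 0.444
te_E = (12 + 4·13 + 26)/6 = 90/6 = 15; σ²_E = ((26−12)/6)² = 5.444

Forward pass:
ES_A = 0; EF_A = 12
ES_B = 0; EF_B = 6
ES_C = 0; EF_C = 13
ES_D = 6; EF_D = 6+10 = 16
ES_E = max(EF_A=12, EF_C=13, EF_D=16) = 16; EF_E = 16+15 = 31
Expected project duration μ = 31 days. Critical path: B → D → E.

Variances on critical path: σ²_B=1.778, σ²_D=0.444, σ²_E=5.444.
Largest is σ²_E = 5.444.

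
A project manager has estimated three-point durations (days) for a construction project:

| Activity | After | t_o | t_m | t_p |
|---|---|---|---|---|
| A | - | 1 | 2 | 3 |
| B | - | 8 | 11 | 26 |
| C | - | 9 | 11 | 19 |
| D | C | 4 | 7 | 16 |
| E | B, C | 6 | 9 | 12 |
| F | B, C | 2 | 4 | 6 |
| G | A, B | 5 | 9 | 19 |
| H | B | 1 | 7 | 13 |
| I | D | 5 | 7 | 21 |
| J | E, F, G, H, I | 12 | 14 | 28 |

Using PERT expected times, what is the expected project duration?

te_A = (1 + 4·2 + 3)/6 = 12/6 = 2
te_B = (8 + 4·11 + 26)/6 = 78/6 = 13
te_C = (9 + 4·11 + 19)/6 = 72/6 = 12
te_D = (4 + 4·7 + 16)/6 = 48/6 = 8
te_E = (6 + 4·9 + 12)/6 = 54/6 = 9
te_F = (2 + 4·4 + 6)/6 = 24/6 = 4
te_G = (5 + 4·9 + 19)/6 = 60/6 = 10
te_H = (1 + 4·7 + 13)/6 = 42/6 = 7
te_I = (5 + 4·7 + 21)/6 = 54/6 = 9
te_J = (12 + 4·14 + 28)/6 = 96/6 = 16

Forward pass:
ES_A = 0; EF_A = 2
ES_B = 0; EF_B = 13
ES_C = 0; EF_C = 12
ES_D = 12; EF_D = 12+8 = 20
ES_E = max(EF_B=13, EF_C=12) = 13; EF_E = 13+9 = 22
ES_F = max(EF_B=13, EF_C=12) = 13; EF_F = 13+4 = 17
ES_G = max(EF_A=2, EF_B=13) = 13; EF_G = 13+10 = 23
ES_H = 13; EF_H = 13+7 = 20
ES_I = 20; EF_I = 20+9 = 29
ES_J = max(EF_E=22, EF_F=17, EF_G=23, EF_H=20, EF_I=29) = 29; EF_J = 29+16 = 45
Expected project duration μ = 45 days. Critical path: C → D → I → J.

45 days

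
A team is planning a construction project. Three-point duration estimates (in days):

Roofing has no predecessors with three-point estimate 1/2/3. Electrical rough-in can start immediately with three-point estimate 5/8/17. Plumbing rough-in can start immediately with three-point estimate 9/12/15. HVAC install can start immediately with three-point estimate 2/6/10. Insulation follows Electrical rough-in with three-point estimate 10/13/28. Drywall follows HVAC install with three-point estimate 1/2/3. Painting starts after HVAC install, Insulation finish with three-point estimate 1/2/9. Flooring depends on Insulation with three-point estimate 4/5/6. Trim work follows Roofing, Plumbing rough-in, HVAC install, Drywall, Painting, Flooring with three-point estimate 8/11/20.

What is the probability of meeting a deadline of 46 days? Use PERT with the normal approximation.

te_Roofing = (1 + 4·2 + 3)/6 = 12/6 = 2; σ²_Roofing = ((3−1)/6)² = 0.111
te_Electrical rough-in = (5 + 4·8 + 17)/6 = 54/6 = 9; σ²_Electrical rough-in = ((17−5)/6)² = 4.000
te_Plumbing rough-in = (9 + 4·12 + 15)/6 = 72/6 = 12; σ²_Plumbing rough-in = ((15−9)/6)² = 1.000
te_HVAC install = (2 + 4·6 + 10)/6 = 36/6 = 6; σ²_HVAC install = ((10−2)/6)² = 1.778
te_Insulation = (10 + 4·13 + 28)/6 = 90/6 = 15; σ²_Insulation = ((28−10)/6)² = 9.000
te_Drywall = (1 + 4·2 + 3)/6 = 12/6 = 2; σ²_Drywall = ((3−1)/6)² = 0.111
te_Painting = (1 + 4·2 + 9)/6 = 18/6 = 3; σ²_Painting = ((9−1)/6)² = 1.778
te_Flooring = (4 + 4·5 + 6)/6 = 30/6 = 5; σ²_Flooring = ((6−4)/6)² = 0.111
te_Trim work = (8 + 4·11 + 20)/6 = 72/6 = 12; σ²_Trim work = ((20−8)/6)² = 4.000

Forward pass:
ES_Roofing = 0; EF_Roofing = 2
ES_Electrical rough-in = 0; EF_Electrical rough-in = 9
ES_Plumbing rough-in = 0; EF_Plumbing rough-in = 12
ES_HVAC install = 0; EF_HVAC install = 6
ES_Insulation = 9; EF_Insulation = 9+15 = 24
ES_Drywall = 6; EF_Drywall = 6+2 = 8
ES_Painting = max(EF_HVAC install=6, EF_Insulation=24) = 24; EF_Painting = 24+3 = 27
ES_Flooring = 24; EF_Flooring = 24+5 = 29
ES_Trim work = max(EF_Roofing=2, EF_Plumbing rough-in=12, EF_HVAC install=6, EF_Drywall=8, EF_Painting=27, EF_Flooring=29) = 29; EF_Trim work = 29+12 = 41
Expected project duration μ = 41 days. Critical path: Electrical rough-in → Insulation → Flooring → Trim work.

Variance along critical path = 4.000 + 9.000 + 0.111 + 4.000 = 17.111; σ = √17.111 = 4.137 days.
Z = (46 − 41) / 4.137 = 1.209
P(T ≤ 46) = Φ(1.209) ≈ 0.887

0.887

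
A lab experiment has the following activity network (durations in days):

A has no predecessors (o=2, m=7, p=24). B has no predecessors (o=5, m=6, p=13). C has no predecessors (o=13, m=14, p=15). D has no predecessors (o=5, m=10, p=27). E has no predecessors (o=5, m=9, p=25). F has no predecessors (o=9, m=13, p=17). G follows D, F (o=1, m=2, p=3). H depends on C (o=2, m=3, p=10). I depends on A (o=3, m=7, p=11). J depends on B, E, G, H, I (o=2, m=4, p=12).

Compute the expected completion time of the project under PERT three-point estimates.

23 days

te_A = (2 + 4·7 + 24)/6 = 54/6 = 9
te_B = (5 + 4·6 + 13)/6 = 42/6 = 7
te_C = (13 + 4·14 + 15)/6 = 84/6 = 14
te_D = (5 + 4·10 + 27)/6 = 72/6 = 12
te_E = (5 + 4·9 + 25)/6 = 66/6 = 11
te_F = (9 + 4·13 + 17)/6 = 78/6 = 13
te_G = (1 + 4·2 + 3)/6 = 12/6 = 2
te_H = (2 + 4·3 + 10)/6 = 24/6 = 4
te_I = (3 + 4·7 + 11)/6 = 42/6 = 7
te_J = (2 + 4·4 + 12)/6 = 30/6 = 5

Forward pass:
ES_A = 0; EF_A = 9
ES_B = 0; EF_B = 7
ES_C = 0; EF_C = 14
ES_D = 0; EF_D = 12
ES_E = 0; EF_E = 11
ES_F = 0; EF_F = 13
ES_G = max(EF_D=12, EF_F=13) = 13; EF_G = 13+2 = 15
ES_H = 14; EF_H = 14+4 = 18
ES_I = 9; EF_I = 9+7 = 16
ES_J = max(EF_B=7, EF_E=11, EF_G=15, EF_H=18, EF_I=16) = 18; EF_J = 18+5 = 23
Expected project duration μ = 23 days. Critical path: C → H → J.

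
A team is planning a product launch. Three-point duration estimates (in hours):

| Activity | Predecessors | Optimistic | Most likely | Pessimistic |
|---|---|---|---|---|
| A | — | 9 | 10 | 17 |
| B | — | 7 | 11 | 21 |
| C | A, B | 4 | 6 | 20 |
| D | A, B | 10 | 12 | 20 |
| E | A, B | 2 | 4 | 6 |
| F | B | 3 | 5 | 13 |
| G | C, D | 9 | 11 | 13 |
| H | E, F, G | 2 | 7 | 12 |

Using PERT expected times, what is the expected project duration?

te_A = (9 + 4·10 + 17)/6 = 66/6 = 11
te_B = (7 + 4·11 + 21)/6 = 72/6 = 12
te_C = (4 + 4·6 + 20)/6 = 48/6 = 8
te_D = (10 + 4·12 + 20)/6 = 78/6 = 13
te_E = (2 + 4·4 + 6)/6 = 24/6 = 4
te_F = (3 + 4·5 + 13)/6 = 36/6 = 6
te_G = (9 + 4·11 + 13)/6 = 66/6 = 11
te_H = (2 + 4·7 + 12)/6 = 42/6 = 7

Forward pass:
ES_A = 0; EF_A = 11
ES_B = 0; EF_B = 12
ES_C = max(EF_A=11, EF_B=12) = 12; EF_C = 12+8 = 20
ES_D = max(EF_A=11, EF_B=12) = 12; EF_D = 12+13 = 25
ES_E = max(EF_A=11, EF_B=12) = 12; EF_E = 12+4 = 16
ES_F = 12; EF_F = 12+6 = 18
ES_G = max(EF_C=20, EF_D=25) = 25; EF_G = 25+11 = 36
ES_H = max(EF_E=16, EF_F=18, EF_G=36) = 36; EF_H = 36+7 = 43
Expected project duration μ = 43 hours. Critical path: B → D → G → H.

43 hours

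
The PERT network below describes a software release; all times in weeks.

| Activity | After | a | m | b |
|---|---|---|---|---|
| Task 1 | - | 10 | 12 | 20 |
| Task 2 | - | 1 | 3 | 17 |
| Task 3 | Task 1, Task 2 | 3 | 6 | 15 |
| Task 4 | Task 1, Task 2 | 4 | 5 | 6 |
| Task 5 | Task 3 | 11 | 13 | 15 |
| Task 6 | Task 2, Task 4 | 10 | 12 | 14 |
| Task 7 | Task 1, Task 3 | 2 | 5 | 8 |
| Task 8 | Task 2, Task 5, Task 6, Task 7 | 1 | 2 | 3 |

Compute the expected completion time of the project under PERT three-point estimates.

te_Task 1 = (10 + 4·12 + 20)/6 = 78/6 = 13
te_Task 2 = (1 + 4·3 + 17)/6 = 30/6 = 5
te_Task 3 = (3 + 4·6 + 15)/6 = 42/6 = 7
te_Task 4 = (4 + 4·5 + 6)/6 = 30/6 = 5
te_Task 5 = (11 + 4·13 + 15)/6 = 78/6 = 13
te_Task 6 = (10 + 4·12 + 14)/6 = 72/6 = 12
te_Task 7 = (2 + 4·5 + 8)/6 = 30/6 = 5
te_Task 8 = (1 + 4·2 + 3)/6 = 12/6 = 2

Forward pass:
ES_Task 1 = 0; EF_Task 1 = 13
ES_Task 2 = 0; EF_Task 2 = 5
ES_Task 3 = max(EF_Task 1=13, EF_Task 2=5) = 13; EF_Task 3 = 13+7 = 20
ES_Task 4 = max(EF_Task 1=13, EF_Task 2=5) = 13; EF_Task 4 = 13+5 = 18
ES_Task 5 = 20; EF_Task 5 = 20+13 = 33
ES_Task 6 = max(EF_Task 2=5, EF_Task 4=18) = 18; EF_Task 6 = 18+12 = 30
ES_Task 7 = max(EF_Task 1=13, EF_Task 3=20) = 20; EF_Task 7 = 20+5 = 25
ES_Task 8 = max(EF_Task 2=5, EF_Task 5=33, EF_Task 6=30, EF_Task 7=25) = 33; EF_Task 8 = 33+2 = 35
Expected project duration μ = 35 weeks. Critical path: Task 1 → Task 3 → Task 5 → Task 8.

35 weeks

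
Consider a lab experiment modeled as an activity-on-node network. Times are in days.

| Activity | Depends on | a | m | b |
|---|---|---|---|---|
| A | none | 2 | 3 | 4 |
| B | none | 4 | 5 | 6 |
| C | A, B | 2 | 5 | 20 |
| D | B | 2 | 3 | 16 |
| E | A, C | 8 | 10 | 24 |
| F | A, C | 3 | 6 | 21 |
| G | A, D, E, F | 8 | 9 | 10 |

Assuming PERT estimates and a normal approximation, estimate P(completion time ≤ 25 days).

0.024

te_A = (2 + 4·3 + 4)/6 = 18/6 = 3; σ²_A = ((4−2)/6)² = 0.111
te_B = (4 + 4·5 + 6)/6 = 30/6 = 5; σ²_B = ((6−4)/6)² = 0.111
te_C = (2 + 4·5 + 20)/6 = 42/6 = 7; σ²_C = ((20−2)/6)² = 9.000
te_D = (2 + 4·3 + 16)/6 = 30/6 = 5; σ²_D = ((16−2)/6)² = 5.444
te_E = (8 + 4·10 + 24)/6 = 72/6 = 12; σ²_E = ((24−8)/6)² = 7.111
te_F = (3 + 4·6 + 21)/6 = 48/6 = 8; σ²_F = ((21−3)/6)² = 9.000
te_G = (8 + 4·9 + 10)/6 = 54/6 = 9; σ²_G = ((10−8)/6)² = 0.111

Forward pass:
ES_A = 0; EF_A = 3
ES_B = 0; EF_B = 5
ES_C = max(EF_A=3, EF_B=5) = 5; EF_C = 5+7 = 12
ES_D = 5; EF_D = 5+5 = 10
ES_E = max(EF_A=3, EF_C=12) = 12; EF_E = 12+12 = 24
ES_F = max(EF_A=3, EF_C=12) = 12; EF_F = 12+8 = 20
ES_G = max(EF_A=3, EF_D=10, EF_E=24, EF_F=20) = 24; EF_G = 24+9 = 33
Expected project duration μ = 33 days. Critical path: B → C → E → G.

Variance along critical path = 0.111 + 9.000 + 7.111 + 0.111 = 16.333; σ = √16.333 = 4.041 days.
Z = (25 − 33) / 4.041 = -1.979
P(T ≤ 25) = Φ(-1.979) ≈ 0.024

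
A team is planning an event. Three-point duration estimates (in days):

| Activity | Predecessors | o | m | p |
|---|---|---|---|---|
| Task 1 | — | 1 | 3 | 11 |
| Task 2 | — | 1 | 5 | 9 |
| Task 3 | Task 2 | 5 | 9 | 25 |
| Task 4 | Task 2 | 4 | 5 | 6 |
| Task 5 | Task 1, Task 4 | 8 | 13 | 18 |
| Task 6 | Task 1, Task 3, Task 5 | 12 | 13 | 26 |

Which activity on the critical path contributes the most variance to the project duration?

te_Task 1 = (1 + 4·3 + 11)/6 = 24/6 = 4; σ²_Task 1 = ((11−1)/6)² = 2.778
te_Task 2 = (1 + 4·5 + 9)/6 = 30/6 = 5; σ²_Task 2 = ((9−1)/6)² = 1.778
te_Task 3 = (5 + 4·9 + 25)/6 = 66/6 = 11; σ²_Task 3 = ((25−5)/6)² = 11.111
te_Task 4 = (4 + 4·5 + 6)/6 = 30/6 = 5; σ²_Task 4 = ((6−4)/6)² = 0.111
te_Task 5 = (8 + 4·13 + 18)/6 = 78/6 = 13; σ²_Task 5 = ((18−8)/6)² = 2.778
te_Task 6 = (12 + 4·13 + 26)/6 = 90/6 = 15; σ²_Task 6 = ((26−12)/6)² = 5.444

Forward pass:
ES_Task 1 = 0; EF_Task 1 = 4
ES_Task 2 = 0; EF_Task 2 = 5
ES_Task 3 = 5; EF_Task 3 = 5+11 = 16
ES_Task 4 = 5; EF_Task 4 = 5+5 = 10
ES_Task 5 = max(EF_Task 1=4, EF_Task 4=10) = 10; EF_Task 5 = 10+13 = 23
ES_Task 6 = max(EF_Task 1=4, EF_Task 3=16, EF_Task 5=23) = 23; EF_Task 6 = 23+15 = 38
Expected project duration μ = 38 days. Critical path: Task 2 → Task 4 → Task 5 → Task 6.

Variances on critical path: σ²_Task 2=1.778, σ²_Task 4=0.111, σ²_Task 5=2.778, σ²_Task 6=5.444.
Largest is σ²_Task 6 = 5.444.

Task 6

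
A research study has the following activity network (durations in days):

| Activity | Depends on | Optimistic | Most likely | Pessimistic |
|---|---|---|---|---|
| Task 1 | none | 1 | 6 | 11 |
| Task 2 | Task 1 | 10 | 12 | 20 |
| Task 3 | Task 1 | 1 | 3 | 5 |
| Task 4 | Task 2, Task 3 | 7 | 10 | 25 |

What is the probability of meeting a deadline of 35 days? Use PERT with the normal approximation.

te_Task 1 = (1 + 4·6 + 11)/6 = 36/6 = 6; σ²_Task 1 = ((11−1)/6)² = 2.778
te_Task 2 = (10 + 4·12 + 20)/6 = 78/6 = 13; σ²_Task 2 = ((20−10)/6)² = 2.778
te_Task 3 = (1 + 4·3 + 5)/6 = 18/6 = 3; σ²_Task 3 = ((5−1)/6)² = 0.444
te_Task 4 = (7 + 4·10 + 25)/6 = 72/6 = 12; σ²_Task 4 = ((25−7)/6)² = 9.000

Forward pass:
ES_Task 1 = 0; EF_Task 1 = 6
ES_Task 2 = 6; EF_Task 2 = 6+13 = 19
ES_Task 3 = 6; EF_Task 3 = 6+3 = 9
ES_Task 4 = max(EF_Task 2=19, EF_Task 3=9) = 19; EF_Task 4 = 19+12 = 31
Expected project duration μ = 31 days. Critical path: Task 1 → Task 2 → Task 4.

Variance along critical path = 2.778 + 2.778 + 9.000 = 14.556; σ = √14.556 = 3.815 days.
Z = (35 − 31) / 3.815 = 1.048
P(T ≤ 35) = Φ(1.048) ≈ 0.853

0.853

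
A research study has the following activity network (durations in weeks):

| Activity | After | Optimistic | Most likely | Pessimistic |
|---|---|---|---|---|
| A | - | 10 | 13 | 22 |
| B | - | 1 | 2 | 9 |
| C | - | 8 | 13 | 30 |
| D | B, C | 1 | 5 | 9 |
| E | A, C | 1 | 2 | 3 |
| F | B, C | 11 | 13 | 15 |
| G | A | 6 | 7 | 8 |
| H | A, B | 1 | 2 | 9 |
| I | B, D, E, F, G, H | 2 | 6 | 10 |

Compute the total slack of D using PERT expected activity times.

8 weeks

te_A = (10 + 4·13 + 22)/6 = 84/6 = 14
te_B = (1 + 4·2 + 9)/6 = 18/6 = 3
te_C = (8 + 4·13 + 30)/6 = 90/6 = 15
te_D = (1 + 4·5 + 9)/6 = 30/6 = 5
te_E = (1 + 4·2 + 3)/6 = 12/6 = 2
te_F = (11 + 4·13 + 15)/6 = 78/6 = 13
te_G = (6 + 4·7 + 8)/6 = 42/6 = 7
te_H = (1 + 4·2 + 9)/6 = 18/6 = 3
te_I = (2 + 4·6 + 10)/6 = 36/6 = 6

Forward pass:
ES_A = 0; EF_A = 14
ES_B = 0; EF_B = 3
ES_C = 0; EF_C = 15
ES_D = max(EF_B=3, EF_C=15) = 15; EF_D = 15+5 = 20
ES_E = max(EF_A=14, EF_C=15) = 15; EF_E = 15+2 = 17
ES_F = max(EF_B=3, EF_C=15) = 15; EF_F = 15+13 = 28
ES_G = 14; EF_G = 14+7 = 21
ES_H = max(EF_A=14, EF_B=3) = 14; EF_H = 14+3 = 17
ES_I = max(EF_B=3, EF_D=20, EF_E=17, EF_F=28, EF_G=21, EF_H=17) = 28; EF_I = 28+6 = 34
Expected project duration μ = 34 weeks. Critical path: C → F → I.

Backward pass:
LF_I = 34; LS_I = 34−6 = 28
LF_H = LS_I = 28; LS_H = 28−3 = 25
LF_G = LS_I = 28; LS_G = 28−7 = 21
LF_F = LS_I = 28; LS_F = 28−13 = 15
LF_E = LS_I = 28; LS_E = 28−2 = 26
LF_D = LS_I = 28; LS_D = 28−5 = 23
LF_C = min(LS_D=23, LS_E=26, LS_F=15) = 15; LS_C = 15−15 = 0
LF_B = min(LS_D=23, LS_F=15, LS_H=25, LS_I=28) = 15; LS_B = 15−3 = 12
LF_A = min(LS_E=26, LS_G=21, LS_H=25) = 21; LS_A = 21−14 = 7
Slack_D = LS_D − ES_D = 23 − 15 = 8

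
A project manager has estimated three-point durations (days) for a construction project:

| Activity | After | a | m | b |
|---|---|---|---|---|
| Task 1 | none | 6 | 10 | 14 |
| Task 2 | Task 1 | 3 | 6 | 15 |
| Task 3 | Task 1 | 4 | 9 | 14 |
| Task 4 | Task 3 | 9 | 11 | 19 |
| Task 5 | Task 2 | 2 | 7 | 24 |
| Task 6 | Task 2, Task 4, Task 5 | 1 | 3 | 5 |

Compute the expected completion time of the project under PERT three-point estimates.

te_Task 1 = (6 + 4·10 + 14)/6 = 60/6 = 10
te_Task 2 = (3 + 4·6 + 15)/6 = 42/6 = 7
te_Task 3 = (4 + 4·9 + 14)/6 = 54/6 = 9
te_Task 4 = (9 + 4·11 + 19)/6 = 72/6 = 12
te_Task 5 = (2 + 4·7 + 24)/6 = 54/6 = 9
te_Task 6 = (1 + 4·3 + 5)/6 = 18/6 = 3

Forward pass:
ES_Task 1 = 0; EF_Task 1 = 10
ES_Task 2 = 10; EF_Task 2 = 10+7 = 17
ES_Task 3 = 10; EF_Task 3 = 10+9 = 19
ES_Task 4 = 19; EF_Task 4 = 19+12 = 31
ES_Task 5 = 17; EF_Task 5 = 17+9 = 26
ES_Task 6 = max(EF_Task 2=17, EF_Task 4=31, EF_Task 5=26) = 31; EF_Task 6 = 31+3 = 34
Expected project duration μ = 34 days. Critical path: Task 1 → Task 3 → Task 4 → Task 6.

34 days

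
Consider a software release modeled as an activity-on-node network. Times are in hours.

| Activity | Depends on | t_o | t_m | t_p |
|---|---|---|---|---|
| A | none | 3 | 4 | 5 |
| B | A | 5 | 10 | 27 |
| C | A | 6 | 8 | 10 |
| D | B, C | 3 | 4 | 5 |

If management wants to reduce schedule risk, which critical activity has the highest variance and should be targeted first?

B

te_A = (3 + 4·4 + 5)/6 = 24/6 = 4; σ²_A = ((5−3)/6)² = 0.111
te_B = (5 + 4·10 + 27)/6 = 72/6 = 12; σ²_B = ((27−5)/6)² = 13.444
te_C = (6 + 4·8 + 10)/6 = 48/6 = 8; σ²_C = ((10−6)/6)² = 0.444
te_D = (3 + 4·4 + 5)/6 = 24/6 = 4; σ²_D = ((5−3)/6)² = 0.111

Forward pass:
ES_A = 0; EF_A = 4
ES_B = 4; EF_B = 4+12 = 16
ES_C = 4; EF_C = 4+8 = 12
ES_D = max(EF_B=16, EF_C=12) = 16; EF_D = 16+4 = 20
Expected project duration μ = 20 hours. Critical path: A → B → D.

Variances on critical path: σ²_A=0.111, σ²_B=13.444, σ²_D=0.111.
Largest is σ²_B = 13.444.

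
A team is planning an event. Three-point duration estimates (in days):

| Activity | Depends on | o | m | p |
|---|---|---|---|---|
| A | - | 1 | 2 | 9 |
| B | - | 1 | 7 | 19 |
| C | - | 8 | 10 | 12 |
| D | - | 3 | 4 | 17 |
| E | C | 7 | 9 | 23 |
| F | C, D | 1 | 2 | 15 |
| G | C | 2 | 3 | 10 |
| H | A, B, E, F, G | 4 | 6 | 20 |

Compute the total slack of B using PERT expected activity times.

te_A = (1 + 4·2 + 9)/6 = 18/6 = 3
te_B = (1 + 4·7 + 19)/6 = 48/6 = 8
te_C = (8 + 4·10 + 12)/6 = 60/6 = 10
te_D = (3 + 4·4 + 17)/6 = 36/6 = 6
te_E = (7 + 4·9 + 23)/6 = 66/6 = 11
te_F = (1 + 4·2 + 15)/6 = 24/6 = 4
te_G = (2 + 4·3 + 10)/6 = 24/6 = 4
te_H = (4 + 4·6 + 20)/6 = 48/6 = 8

Forward pass:
ES_A = 0; EF_A = 3
ES_B = 0; EF_B = 8
ES_C = 0; EF_C = 10
ES_D = 0; EF_D = 6
ES_E = 10; EF_E = 10+11 = 21
ES_F = max(EF_C=10, EF_D=6) = 10; EF_F = 10+4 = 14
ES_G = 10; EF_G = 10+4 = 14
ES_H = max(EF_A=3, EF_B=8, EF_E=21, EF_F=14, EF_G=14) = 21; EF_H = 21+8 = 29
Expected project duration μ = 29 days. Critical path: C → E → H.

Backward pass:
LF_H = 29; LS_H = 29−8 = 21
LF_G = LS_H = 21; LS_G = 21−4 = 17
LF_F = LS_H = 21; LS_F = 21−4 = 17
LF_E = LS_H = 21; LS_E = 21−11 = 10
LF_D = LS_F = 17; LS_D = 17−6 = 11
LF_C = min(LS_E=10, LS_F=17, LS_G=17) = 10; LS_C = 10−10 = 0
LF_B = LS_H = 21; LS_B = 21−8 = 13
LF_A = LS_H = 21; LS_A = 21−3 = 18
Slack_B = LS_B − ES_B = 13 − 0 = 13

13 days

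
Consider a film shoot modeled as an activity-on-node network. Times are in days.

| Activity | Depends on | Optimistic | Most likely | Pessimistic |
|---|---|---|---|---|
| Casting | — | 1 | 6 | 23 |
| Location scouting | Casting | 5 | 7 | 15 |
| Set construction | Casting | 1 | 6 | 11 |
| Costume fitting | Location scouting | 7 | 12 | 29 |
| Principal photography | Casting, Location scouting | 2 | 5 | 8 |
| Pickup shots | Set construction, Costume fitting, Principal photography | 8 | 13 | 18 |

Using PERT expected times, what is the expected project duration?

43 days

te_Casting = (1 + 4·6 + 23)/6 = 48/6 = 8
te_Location scouting = (5 + 4·7 + 15)/6 = 48/6 = 8
te_Set construction = (1 + 4·6 + 11)/6 = 36/6 = 6
te_Costume fitting = (7 + 4·12 + 29)/6 = 84/6 = 14
te_Principal photography = (2 + 4·5 + 8)/6 = 30/6 = 5
te_Pickup shots = (8 + 4·13 + 18)/6 = 78/6 = 13

Forward pass:
ES_Casting = 0; EF_Casting = 8
ES_Location scouting = 8; EF_Location scouting = 8+8 = 16
ES_Set construction = 8; EF_Set construction = 8+6 = 14
ES_Costume fitting = 16; EF_Costume fitting = 16+14 = 30
ES_Principal photography = max(EF_Casting=8, EF_Location scouting=16) = 16; EF_Principal photography = 16+5 = 21
ES_Pickup shots = max(EF_Set construction=14, EF_Costume fitting=30, EF_Principal photography=21) = 30; EF_Pickup shots = 30+13 = 43
Expected project duration μ = 43 days. Critical path: Casting → Location scouting → Costume fitting → Pickup shots.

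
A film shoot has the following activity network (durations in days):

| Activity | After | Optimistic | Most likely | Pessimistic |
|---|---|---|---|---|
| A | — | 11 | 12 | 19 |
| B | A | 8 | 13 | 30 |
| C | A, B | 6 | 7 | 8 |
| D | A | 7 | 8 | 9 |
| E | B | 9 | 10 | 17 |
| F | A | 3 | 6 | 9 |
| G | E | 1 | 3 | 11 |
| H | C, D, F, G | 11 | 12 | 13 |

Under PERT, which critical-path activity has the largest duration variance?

B

te_A = (11 + 4·12 + 19)/6 = 78/6 = 13; σ²_A = ((19−11)/6)² = 1.778
te_B = (8 + 4·13 + 30)/6 = 90/6 = 15; σ²_B = ((30−8)/6)² = 13.444
te_C = (6 + 4·7 + 8)/6 = 42/6 = 7; σ²_C = ((8−6)/6)² = 0.111
te_D = (7 + 4·8 + 9)/6 = 48/6 = 8; σ²_D = ((9−7)/6)² = 0.111
te_E = (9 + 4·10 + 17)/6 = 66/6 = 11; σ²_E = ((17−9)/6)² = 1.778
te_F = (3 + 4·6 + 9)/6 = 36/6 = 6; σ²_F = ((9−3)/6)² = 1.000
te_G = (1 + 4·3 + 11)/6 = 24/6 = 4; σ²_G = ((11−1)/6)² = 2.778
te_H = (11 + 4·12 + 13)/6 = 72/6 = 12; σ²_H = ((13−11)/6)² = 0.111

Forward pass:
ES_A = 0; EF_A = 13
ES_B = 13; EF_B = 13+15 = 28
ES_C = max(EF_A=13, EF_B=28) = 28; EF_C = 28+7 = 35
ES_D = 13; EF_D = 13+8 = 21
ES_E = 28; EF_E = 28+11 = 39
ES_F = 13; EF_F = 13+6 = 19
ES_G = 39; EF_G = 39+4 = 43
ES_H = max(EF_C=35, EF_D=21, EF_F=19, EF_G=43) = 43; EF_H = 43+12 = 55
Expected project duration μ = 55 days. Critical path: A → B → E → G → H.

Variances on critical path: σ²_A=1.778, σ²_B=13.444, σ²_E=1.778, σ²_G=2.778, σ²_H=0.111.
Largest is σ²_B = 13.444.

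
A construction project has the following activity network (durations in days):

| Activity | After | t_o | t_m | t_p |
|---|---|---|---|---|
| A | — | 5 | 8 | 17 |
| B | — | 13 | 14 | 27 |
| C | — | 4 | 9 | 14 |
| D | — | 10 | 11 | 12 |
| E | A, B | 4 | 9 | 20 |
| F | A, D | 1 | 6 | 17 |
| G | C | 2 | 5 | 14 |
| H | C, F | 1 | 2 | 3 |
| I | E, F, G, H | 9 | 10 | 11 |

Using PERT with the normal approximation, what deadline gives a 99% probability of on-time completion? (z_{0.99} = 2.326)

te_A = (5 + 4·8 + 17)/6 = 54/6 = 9; σ²_A = ((17−5)/6)² = 4.000
te_B = (13 + 4·14 + 27)/6 = 96/6 = 16; σ²_B = ((27−13)/6)² = 5.444
te_C = (4 + 4·9 + 14)/6 = 54/6 = 9; σ²_C = ((14−4)/6)² = 2.778
te_D = (10 + 4·11 + 12)/6 = 66/6 = 11; σ²_D = ((12−10)/6)² = 0.111
te_E = (4 + 4·9 + 20)/6 = 60/6 = 10; σ²_E = ((20−4)/6)² = 7.111
te_F = (1 + 4·6 + 17)/6 = 42/6 = 7; σ²_F = ((17−1)/6)² = 7.111
te_G = (2 + 4·5 + 14)/6 = 36/6 = 6; σ²_G = ((14−2)/6)² = 4.000
te_H = (1 + 4·2 + 3)/6 = 12/6 = 2; σ²_H = ((3−1)/6)² = 0.111
te_I = (9 + 4·10 + 11)/6 = 60/6 = 10; σ²_I = ((11−9)/6)² = 0.111

Forward pass:
ES_A = 0; EF_A = 9
ES_B = 0; EF_B = 16
ES_C = 0; EF_C = 9
ES_D = 0; EF_D = 11
ES_E = max(EF_A=9, EF_B=16) = 16; EF_E = 16+10 = 26
ES_F = max(EF_A=9, EF_D=11) = 11; EF_F = 11+7 = 18
ES_G = 9; EF_G = 9+6 = 15
ES_H = max(EF_C=9, EF_F=18) = 18; EF_H = 18+2 = 20
ES_I = max(EF_E=26, EF_F=18, EF_G=15, EF_H=20) = 26; EF_I = 26+10 = 36
Expected project duration μ = 36 days. Critical path: B → E → I.

Variance along critical path = 5.444 + 7.111 + 0.111 = 12.667; σ = 3.559 days.
D = μ + z·σ = 36 + 2.326·3.559 = 44.3 days

44.3 days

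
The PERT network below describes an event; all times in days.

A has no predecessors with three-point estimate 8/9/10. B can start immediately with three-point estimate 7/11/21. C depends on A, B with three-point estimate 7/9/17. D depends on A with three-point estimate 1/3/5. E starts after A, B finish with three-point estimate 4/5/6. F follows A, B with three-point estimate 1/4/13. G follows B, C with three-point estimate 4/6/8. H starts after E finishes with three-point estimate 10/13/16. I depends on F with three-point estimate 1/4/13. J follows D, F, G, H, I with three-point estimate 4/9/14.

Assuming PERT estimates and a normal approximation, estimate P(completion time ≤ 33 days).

te_A = (8 + 4·9 + 10)/6 = 54/6 = 9; σ²_A = ((10−8)/6)² = 0.111
te_B = (7 + 4·11 + 21)/6 = 72/6 = 12; σ²_B = ((21−7)/6)² = 5.444
te_C = (7 + 4·9 + 17)/6 = 60/6 = 10; σ²_C = ((17−7)/6)² = 2.778
te_D = (1 + 4·3 + 5)/6 = 18/6 = 3; σ²_D = ((5−1)/6)² = 0.444
te_E = (4 + 4·5 + 6)/6 = 30/6 = 5; σ²_E = ((6−4)/6)² = 0.111
te_F = (1 + 4·4 + 13)/6 = 30/6 = 5; σ²_F = ((13−1)/6)² = 4.000
te_G = (4 + 4·6 + 8)/6 = 36/6 = 6; σ²_G = ((8−4)/6)² = 0.444
te_H = (10 + 4·13 + 16)/6 = 78/6 = 13; σ²_H = ((16−10)/6)² = 1.000
te_I = (1 + 4·4 + 13)/6 = 30/6 = 5; σ²_I = ((13−1)/6)² = 4.000
te_J = (4 + 4·9 + 14)/6 = 54/6 = 9; σ²_J = ((14−4)/6)² = 2.778

Forward pass:
ES_A = 0; EF_A = 9
ES_B = 0; EF_B = 12
ES_C = max(EF_A=9, EF_B=12) = 12; EF_C = 12+10 = 22
ES_D = 9; EF_D = 9+3 = 12
ES_E = max(EF_A=9, EF_B=12) = 12; EF_E = 12+5 = 17
ES_F = max(EF_A=9, EF_B=12) = 12; EF_F = 12+5 = 17
ES_G = max(EF_B=12, EF_C=22) = 22; EF_G = 22+6 = 28
ES_H = 17; EF_H = 17+13 = 30
ES_I = 17; EF_I = 17+5 = 22
ES_J = max(EF_D=12, EF_F=17, EF_G=28, EF_H=30, EF_I=22) = 30; EF_J = 30+9 = 39
Expected project duration μ = 39 days. Critical path: B → E → H → J.

Variance along critical path = 5.444 + 0.111 + 1.000 + 2.778 = 9.333; σ = √9.333 = 3.055 days.
Z = (33 − 39) / 3.055 = -1.964
P(T ≤ 33) = Φ(-1.964) ≈ 0.025

0.025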